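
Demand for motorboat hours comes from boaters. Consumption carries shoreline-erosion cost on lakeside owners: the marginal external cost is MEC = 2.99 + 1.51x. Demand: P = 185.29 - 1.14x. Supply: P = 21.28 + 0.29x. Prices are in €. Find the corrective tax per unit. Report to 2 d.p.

tax = €85.69 per unit

Social marginal benefit = demand − MEC = 182.30 - 2.65x.
Set SMB = MC: 182.30 - 2.65x = 21.28 + 0.29x → x* = 54.7687.
The Pigouvian tax equals MEC at x*: 2.99 + 1.51×54.7687 = 85.6907.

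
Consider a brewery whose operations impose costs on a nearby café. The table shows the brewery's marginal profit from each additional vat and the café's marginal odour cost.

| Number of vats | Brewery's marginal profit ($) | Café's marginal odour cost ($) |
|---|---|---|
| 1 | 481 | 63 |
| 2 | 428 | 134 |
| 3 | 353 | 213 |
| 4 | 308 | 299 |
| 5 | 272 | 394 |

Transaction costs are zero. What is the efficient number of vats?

Bargaining reaches the level where marginal profit last exceeds marginal odour cost.
That holds through level 4 (308 ≥ 299) but not at 5 (272 < 394).

4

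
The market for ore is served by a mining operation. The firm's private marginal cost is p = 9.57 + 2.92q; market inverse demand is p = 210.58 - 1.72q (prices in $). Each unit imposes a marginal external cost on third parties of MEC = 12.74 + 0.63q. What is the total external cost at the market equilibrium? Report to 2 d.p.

Market equilibrium (private): 9.57 + 2.92q = 210.58 - 1.72q → q_m = 43.3211.
Total external cost = ∫₀^{q_m} (12.74 + 0.63q) dq = 12.74×43.3211 + ½×0.63×43.3211² = 1143.0769.

$1143.08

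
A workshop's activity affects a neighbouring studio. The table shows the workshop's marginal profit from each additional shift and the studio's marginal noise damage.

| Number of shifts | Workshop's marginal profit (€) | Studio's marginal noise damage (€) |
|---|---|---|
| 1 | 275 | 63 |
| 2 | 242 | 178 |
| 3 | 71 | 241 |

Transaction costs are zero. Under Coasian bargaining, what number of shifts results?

Bargaining reaches the level where marginal profit last exceeds marginal noise damage.
That holds through level 2 (242 ≥ 178) but not at 3 (71 < 241).

2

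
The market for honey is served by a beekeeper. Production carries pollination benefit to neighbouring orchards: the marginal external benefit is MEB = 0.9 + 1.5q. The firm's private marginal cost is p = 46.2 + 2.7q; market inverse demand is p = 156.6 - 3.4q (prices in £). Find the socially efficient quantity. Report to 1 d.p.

Social marginal cost = private MC − MEB = 45.3 + 1.2q.
Set SMC = demand: 45.3 + 1.2q = 156.6 - 3.4q → q* = 24.1957.

q* = 24.2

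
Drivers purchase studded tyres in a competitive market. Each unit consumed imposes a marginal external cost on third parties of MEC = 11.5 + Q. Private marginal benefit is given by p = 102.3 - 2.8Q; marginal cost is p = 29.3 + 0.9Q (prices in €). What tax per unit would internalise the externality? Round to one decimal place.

Social marginal benefit = demand − MEC = 90.8 - 3.8Q.
Set SMB = MC: 90.8 - 3.8Q = 29.3 + 0.9Q → Q* = 13.0851.
The Pigouvian tax equals MEC at Q*: 11.5 + 1.0×13.0851 = 24.5851.

tax = €24.6 per unit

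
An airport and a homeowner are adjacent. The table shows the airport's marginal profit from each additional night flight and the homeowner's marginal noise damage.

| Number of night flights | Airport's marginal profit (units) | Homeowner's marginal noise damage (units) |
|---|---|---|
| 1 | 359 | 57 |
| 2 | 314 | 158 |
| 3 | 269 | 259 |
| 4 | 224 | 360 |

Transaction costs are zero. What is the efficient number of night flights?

Bargaining reaches the level where marginal profit last exceeds marginal noise damage.
That holds through level 3 (269 ≥ 259) but not at 4 (224 < 360).

3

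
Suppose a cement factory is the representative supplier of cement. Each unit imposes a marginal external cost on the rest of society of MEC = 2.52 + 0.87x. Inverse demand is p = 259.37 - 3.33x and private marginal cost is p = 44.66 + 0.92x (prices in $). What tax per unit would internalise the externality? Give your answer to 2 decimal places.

tax = $38.58 per unit

Social marginal cost = private MC + MEC = 47.18 + 1.79x.
Set SMC = demand: 47.18 + 1.79x = 259.37 - 3.33x → x* = 41.4434.
The Pigouvian tax equals MEC at x*: 2.52 + 0.87×41.4434 = 38.5758.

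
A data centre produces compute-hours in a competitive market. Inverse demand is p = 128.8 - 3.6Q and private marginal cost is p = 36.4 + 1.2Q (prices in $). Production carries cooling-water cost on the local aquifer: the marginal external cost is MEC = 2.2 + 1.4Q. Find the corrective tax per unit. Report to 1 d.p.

tax = $22.6 per unit

Social marginal cost = private MC + MEC = 38.6 + 2.6Q.
Set SMC = demand: 38.6 + 2.6Q = 128.8 - 3.6Q → Q* = 14.5484.
The Pigouvian tax equals MEC at Q*: 2.2 + 1.4×14.5484 = 22.5678.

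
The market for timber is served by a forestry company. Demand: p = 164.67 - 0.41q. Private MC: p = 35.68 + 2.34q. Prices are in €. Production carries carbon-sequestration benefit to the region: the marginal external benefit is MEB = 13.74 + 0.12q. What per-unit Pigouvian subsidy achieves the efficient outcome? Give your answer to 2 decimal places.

Social marginal cost = private MC − MEB = 21.94 + 2.22q.
Set SMC = demand: 21.94 + 2.22q = 164.67 - 0.41q → q* = 54.2700.
The Pigouvian subsidy equals MEB at q*: 13.74 + 0.12×54.2700 = 20.2524.

subsidy = €20.25 per unit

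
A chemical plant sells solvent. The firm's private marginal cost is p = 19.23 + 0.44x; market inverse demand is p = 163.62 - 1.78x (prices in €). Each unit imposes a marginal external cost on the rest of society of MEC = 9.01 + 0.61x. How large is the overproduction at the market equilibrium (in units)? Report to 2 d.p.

Market equilibrium (private): 19.23 + 0.44x = 163.62 - 1.78x → x_m = 65.0405.
Social marginal cost = private MC + MEC = 28.24 + 1.05x.
Set SMC = demand: 28.24 + 1.05x = 163.62 - 1.78x → x* = 47.8375.
Gap = |65.0405 − 47.8375| = 17.2030.

17.20 units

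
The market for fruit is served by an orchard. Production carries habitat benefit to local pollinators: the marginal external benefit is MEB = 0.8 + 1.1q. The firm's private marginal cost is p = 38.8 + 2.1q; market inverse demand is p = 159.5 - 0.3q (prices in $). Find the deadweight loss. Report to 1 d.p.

Market equilibrium (private): 38.8 + 2.1q = 159.5 - 0.3q → q_m = 50.2917.
Social marginal cost = private MC − MEB = 38.0 + q.
Set SMC = demand: 38.0 + q = 159.5 - 0.3q → q* = 93.4615.
Between q* and q_m the wedge demand − SMC runs linearly from 0 to MEB(q_m), so the loss is a triangle.
DWL = ½ × 43.1698 × 56.1208 = 1211.3619.

DWL = $1211.4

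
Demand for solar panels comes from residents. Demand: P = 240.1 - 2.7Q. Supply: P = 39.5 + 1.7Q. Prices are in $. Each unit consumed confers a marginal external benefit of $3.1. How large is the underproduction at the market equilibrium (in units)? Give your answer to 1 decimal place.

0.7 units

Market equilibrium (private): 39.5 + 1.7Q = 240.1 - 2.7Q → Q_m = 45.5909.
Social marginal benefit = demand + MEB = 243.2 - 2.7Q.
Set SMB = MC: 243.2 - 2.7Q = 39.5 + 1.7Q → Q* = 46.2955.
Gap = |45.5909 − 46.2955| = 0.7046.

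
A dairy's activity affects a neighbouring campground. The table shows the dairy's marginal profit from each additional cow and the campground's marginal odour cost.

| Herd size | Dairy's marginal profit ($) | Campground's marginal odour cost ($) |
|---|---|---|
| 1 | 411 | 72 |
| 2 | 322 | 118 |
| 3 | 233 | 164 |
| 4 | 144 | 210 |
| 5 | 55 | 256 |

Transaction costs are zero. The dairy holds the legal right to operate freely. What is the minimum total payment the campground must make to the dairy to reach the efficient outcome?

Left alone the dairy would choose level 5 (marginal profit stays positive).
Efficient level: k* = 3 (marginal profit ≥ marginal odour cost through 3).
The campground must at least cover the dairy's forgone profit from cutting 5→3: 144 + 55 = 199.

$199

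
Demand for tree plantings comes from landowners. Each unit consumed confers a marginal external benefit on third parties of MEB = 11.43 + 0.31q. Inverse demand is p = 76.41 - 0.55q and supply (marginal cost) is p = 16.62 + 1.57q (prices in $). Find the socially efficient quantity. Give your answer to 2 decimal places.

Social marginal benefit = demand + MEB = 87.84 - 0.24q.
Set SMB = MC: 87.84 - 0.24q = 16.62 + 1.57q → q* = 39.3481.

q* = 39.35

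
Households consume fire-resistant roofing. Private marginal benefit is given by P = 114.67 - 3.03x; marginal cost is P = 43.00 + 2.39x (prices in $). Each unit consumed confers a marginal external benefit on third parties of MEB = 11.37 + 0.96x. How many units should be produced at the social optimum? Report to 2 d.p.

Social marginal benefit = demand + MEB = 126.04 - 2.07x.
Set SMB = MC: 126.04 - 2.07x = 43.00 + 2.39x → x* = 18.6188.

x* = 18.62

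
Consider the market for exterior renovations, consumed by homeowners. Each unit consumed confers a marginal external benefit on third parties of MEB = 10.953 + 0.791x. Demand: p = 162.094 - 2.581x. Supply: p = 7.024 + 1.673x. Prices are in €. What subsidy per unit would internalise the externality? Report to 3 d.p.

Social marginal benefit = demand + MEB = 173.047 - 1.790x.
Set SMB = MC: 173.047 - 1.790x = 7.024 + 1.673x → x* = 47.9420.
The Pigouvian subsidy equals MEB at x*: 10.953 + 0.791×47.9420 = 48.8751.

subsidy = €48.875 per unit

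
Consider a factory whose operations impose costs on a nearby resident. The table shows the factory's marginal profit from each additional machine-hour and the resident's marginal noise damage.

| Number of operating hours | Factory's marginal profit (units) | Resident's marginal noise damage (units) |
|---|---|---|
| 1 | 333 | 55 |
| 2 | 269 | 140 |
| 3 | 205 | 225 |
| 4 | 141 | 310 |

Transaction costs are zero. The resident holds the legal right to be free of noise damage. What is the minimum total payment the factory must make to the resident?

195

Efficient level: marginal profit ≥ marginal noise damage through level 2, so k* = 2.
With the resident holding the right, the factory must at least compensate total damage at k*: 55 + 140 = 195.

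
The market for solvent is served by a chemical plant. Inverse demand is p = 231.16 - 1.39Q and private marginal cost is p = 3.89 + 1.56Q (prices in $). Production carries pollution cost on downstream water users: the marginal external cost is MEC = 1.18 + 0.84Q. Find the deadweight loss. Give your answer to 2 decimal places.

Market equilibrium (private): 3.89 + 1.56Q = 231.16 - 1.39Q → Q_m = 77.0407.
Social marginal cost = private MC + MEC = 5.07 + 2.40Q.
Set SMC = demand: 5.07 + 2.40Q = 231.16 - 1.39Q → Q* = 59.6544.
The welfare-loss triangle has base |Q_m − Q*| and height MEC(Q_m) (the vertical gap between SMC and demand is zero at Q* and MEC at Q_m).
DWL = ½ × 17.3863 × 65.8942 = 572.8282.

DWL = $572.83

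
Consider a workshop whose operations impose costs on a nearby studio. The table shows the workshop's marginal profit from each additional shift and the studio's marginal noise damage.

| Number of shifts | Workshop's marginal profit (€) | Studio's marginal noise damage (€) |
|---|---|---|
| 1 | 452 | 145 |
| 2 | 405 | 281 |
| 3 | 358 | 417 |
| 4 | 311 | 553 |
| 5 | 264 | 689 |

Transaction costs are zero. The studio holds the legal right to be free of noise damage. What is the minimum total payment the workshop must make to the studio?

Efficient level: marginal profit ≥ marginal noise damage through level 2, so k* = 2.
With the studio holding the right, the workshop must at least compensate total damage at k*: 145 + 281 = 426.

€426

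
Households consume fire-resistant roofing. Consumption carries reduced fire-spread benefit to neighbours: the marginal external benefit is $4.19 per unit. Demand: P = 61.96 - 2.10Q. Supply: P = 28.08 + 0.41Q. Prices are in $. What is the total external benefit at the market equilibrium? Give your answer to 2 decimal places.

$56.56

Market equilibrium (private): 28.08 + 0.41Q = 61.96 - 2.10Q → Q_m = 13.4980.
Total external benefit = MEB × Q_m = 4.19 × 13.4980 = 56.5566.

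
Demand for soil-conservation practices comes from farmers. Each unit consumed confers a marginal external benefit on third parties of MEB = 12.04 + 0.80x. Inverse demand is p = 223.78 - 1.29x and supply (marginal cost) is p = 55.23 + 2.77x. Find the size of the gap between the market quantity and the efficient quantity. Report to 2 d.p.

Market equilibrium (private): 55.23 + 2.77x = 223.78 - 1.29x → x_m = 41.5148.
Social marginal benefit = demand + MEB = 235.82 - 0.49x.
Set SMB = MC: 235.82 - 0.49x = 55.23 + 2.77x → x* = 55.3957.
Gap = |41.5148 − 55.3957| = 13.8809.

13.88 units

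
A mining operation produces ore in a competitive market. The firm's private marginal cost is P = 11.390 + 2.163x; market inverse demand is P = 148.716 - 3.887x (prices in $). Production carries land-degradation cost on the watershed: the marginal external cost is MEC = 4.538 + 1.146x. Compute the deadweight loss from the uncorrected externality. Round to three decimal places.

Market equilibrium (private): 11.390 + 2.163x = 148.716 - 3.887x → x_m = 22.6985.
Social marginal cost = private MC + MEC = 15.928 + 3.309x.
Set SMC = demand: 15.928 + 3.309x = 148.716 - 3.887x → x* = 18.4530.
Between x* and x_m the wedge SMC − demand runs linearly from 0 to MEC(x_m), so the loss is a triangle.
DWL = ½ × 4.2455 × 30.5505 = 64.8511.

DWL = $64.851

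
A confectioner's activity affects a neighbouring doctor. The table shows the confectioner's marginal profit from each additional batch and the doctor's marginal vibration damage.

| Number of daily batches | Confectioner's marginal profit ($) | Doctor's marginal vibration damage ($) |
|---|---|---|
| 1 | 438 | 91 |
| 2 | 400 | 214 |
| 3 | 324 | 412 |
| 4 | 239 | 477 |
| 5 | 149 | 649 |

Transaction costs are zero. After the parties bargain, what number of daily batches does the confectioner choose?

2

Bargaining reaches the level where marginal profit last exceeds marginal vibration damage.
That holds through level 2 (400 ≥ 214) but not at 3 (324 < 412).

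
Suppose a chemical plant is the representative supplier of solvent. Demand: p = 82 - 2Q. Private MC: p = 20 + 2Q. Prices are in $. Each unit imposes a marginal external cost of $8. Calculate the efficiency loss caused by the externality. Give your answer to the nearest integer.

DWL = $8

Market equilibrium (private): 20 + 2Q = 82 - 2Q → Q_m = 15.5000.
Social marginal cost = private MC + MEC = 28 + 2Q.
Set SMC = demand: 28 + 2Q = 82 - 2Q → Q* = 13.5000.
The welfare-loss triangle has base |Q_m − Q*| and height MEC(Q_m) (the vertical gap between SMC and demand is zero at Q* and MEC at Q_m).
DWL = ½ × 2.0000 × 8.0000 = 8.0000.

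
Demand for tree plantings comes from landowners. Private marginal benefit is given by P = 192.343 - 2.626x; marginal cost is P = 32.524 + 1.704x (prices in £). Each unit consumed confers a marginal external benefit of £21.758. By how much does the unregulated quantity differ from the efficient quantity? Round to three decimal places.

5.025 units

Market equilibrium (private): 32.524 + 1.704x = 192.343 - 2.626x → x_m = 36.9097.
Social marginal benefit = demand + MEB = 214.101 - 2.626x.
Set SMB = MC: 214.101 - 2.626x = 32.524 + 1.704x → x* = 41.9346.
Gap = |36.9097 − 41.9346| = 5.0249.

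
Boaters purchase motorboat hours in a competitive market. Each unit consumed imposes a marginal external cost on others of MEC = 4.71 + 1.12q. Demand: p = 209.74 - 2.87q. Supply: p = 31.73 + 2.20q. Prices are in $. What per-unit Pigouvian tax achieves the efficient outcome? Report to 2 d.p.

Social marginal benefit = demand − MEC = 205.03 - 3.99q.
Set SMB = MC: 205.03 - 3.99q = 31.73 + 2.20q → q* = 27.9968.
The Pigouvian tax equals MEC at q*: 4.71 + 1.12×27.9968 = 36.0664.

tax = $36.07 per unit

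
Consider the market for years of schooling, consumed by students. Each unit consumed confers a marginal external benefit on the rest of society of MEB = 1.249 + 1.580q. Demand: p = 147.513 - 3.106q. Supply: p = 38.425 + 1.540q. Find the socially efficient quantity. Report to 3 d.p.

q* = 35.987

Social marginal benefit = demand + MEB = 148.762 - 1.526q.
Set SMB = MC: 148.762 - 1.526q = 38.425 + 1.540q → q* = 35.9873.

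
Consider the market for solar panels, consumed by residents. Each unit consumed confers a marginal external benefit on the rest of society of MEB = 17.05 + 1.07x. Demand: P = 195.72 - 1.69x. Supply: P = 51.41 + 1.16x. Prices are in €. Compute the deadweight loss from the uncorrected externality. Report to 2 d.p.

Market equilibrium (private): 51.41 + 1.16x = 195.72 - 1.69x → x_m = 50.6351.
Social marginal benefit = demand + MEB = 212.77 - 0.62x.
Set SMB = MC: 212.77 - 0.62x = 51.41 + 1.16x → x* = 90.6517.
The loss is the area between SMB and MC from x* to x_m; with linear curves that's a triangle of height MEB(x_m).
DWL = ½ × 40.0166 × 71.2295 = 1425.1812.

DWL = €1425.18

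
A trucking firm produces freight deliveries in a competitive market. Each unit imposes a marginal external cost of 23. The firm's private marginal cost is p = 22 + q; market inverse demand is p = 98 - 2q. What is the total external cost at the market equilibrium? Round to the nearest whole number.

Market equilibrium (private): 22 + q = 98 - 2q → q_m = 25.3333.
Total external cost = MEC × q_m = 23 × 25.3333 = 582.6659.

583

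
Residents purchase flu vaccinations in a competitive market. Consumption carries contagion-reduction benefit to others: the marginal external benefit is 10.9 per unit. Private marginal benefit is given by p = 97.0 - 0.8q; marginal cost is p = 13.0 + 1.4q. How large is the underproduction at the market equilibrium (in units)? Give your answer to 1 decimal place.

Market equilibrium (private): 13.0 + 1.4q = 97.0 - 0.8q → q_m = 38.1818.
Social marginal benefit = demand + MEB = 107.9 - 0.8q.
Set SMB = MC: 107.9 - 0.8q = 13.0 + 1.4q → q* = 43.1364.
Gap = |38.1818 − 43.1364| = 4.9546.

5.0 units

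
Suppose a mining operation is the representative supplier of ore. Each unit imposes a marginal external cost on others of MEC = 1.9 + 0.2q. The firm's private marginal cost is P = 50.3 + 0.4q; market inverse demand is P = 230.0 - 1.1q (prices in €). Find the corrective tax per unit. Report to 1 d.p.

Social marginal cost = private MC + MEC = 52.2 + 0.6q.
Set SMC = demand: 52.2 + 0.6q = 230.0 - 1.1q → q* = 104.5882.
The Pigouvian tax equals MEC at q*: 1.9 + 0.2×104.5882 = 22.8176.

tax = €22.8 per unit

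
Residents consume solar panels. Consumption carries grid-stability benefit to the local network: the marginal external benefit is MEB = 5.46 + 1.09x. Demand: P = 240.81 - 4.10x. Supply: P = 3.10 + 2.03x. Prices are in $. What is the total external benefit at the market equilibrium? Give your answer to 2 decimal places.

Market equilibrium (private): 3.10 + 2.03x = 240.81 - 4.10x → x_m = 38.7781.
Total external benefit = ∫₀^{x_m} (5.46 + 1.09x) dx = 5.46×38.7781 + ½×1.09×38.7781² = 1031.2673.

$1031.27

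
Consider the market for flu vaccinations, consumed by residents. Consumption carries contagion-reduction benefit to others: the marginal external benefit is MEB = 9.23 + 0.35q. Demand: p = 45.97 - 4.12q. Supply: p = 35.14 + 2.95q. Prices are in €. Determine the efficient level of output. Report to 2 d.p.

Social marginal benefit = demand + MEB = 55.20 - 3.77q.
Set SMB = MC: 55.20 - 3.77q = 35.14 + 2.95q → q* = 2.9851.

q* = 2.99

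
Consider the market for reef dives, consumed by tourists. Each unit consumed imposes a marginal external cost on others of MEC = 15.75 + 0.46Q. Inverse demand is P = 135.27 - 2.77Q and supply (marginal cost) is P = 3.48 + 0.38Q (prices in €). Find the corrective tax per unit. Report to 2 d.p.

tax = €30.54 per unit

Social marginal benefit = demand − MEC = 119.52 - 3.23Q.
Set SMB = MC: 119.52 - 3.23Q = 3.48 + 0.38Q → Q* = 32.1440.
The Pigouvian tax equals MEC at Q*: 15.75 + 0.46×32.1440 = 30.5362.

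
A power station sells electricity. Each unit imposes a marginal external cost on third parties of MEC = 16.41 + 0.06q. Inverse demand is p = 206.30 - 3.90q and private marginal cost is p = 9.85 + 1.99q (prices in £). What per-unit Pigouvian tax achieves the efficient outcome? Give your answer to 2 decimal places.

tax = £18.23 per unit

Social marginal cost = private MC + MEC = 26.26 + 2.05q.
Set SMC = demand: 26.26 + 2.05q = 206.30 - 3.90q → q* = 30.2588.
The Pigouvian tax equals MEC at q*: 16.41 + 0.06×30.2588 = 18.2255.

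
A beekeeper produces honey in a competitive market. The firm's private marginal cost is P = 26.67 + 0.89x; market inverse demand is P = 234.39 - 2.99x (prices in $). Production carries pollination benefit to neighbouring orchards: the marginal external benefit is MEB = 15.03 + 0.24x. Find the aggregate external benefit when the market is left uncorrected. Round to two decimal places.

Market equilibrium (private): 26.67 + 0.89x = 234.39 - 2.99x → x_m = 53.5361.
Total external benefit = ∫₀^{x_m} (15.03 + 0.24x) dx = 15.03×53.5361 + ½×0.24×53.5361² = 1148.5813.

$1148.58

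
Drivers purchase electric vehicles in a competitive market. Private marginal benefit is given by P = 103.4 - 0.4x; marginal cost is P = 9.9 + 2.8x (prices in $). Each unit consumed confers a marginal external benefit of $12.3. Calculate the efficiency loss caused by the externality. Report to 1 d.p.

Market equilibrium (private): 9.9 + 2.8x = 103.4 - 0.4x → x_m = 29.2188.
Social marginal benefit = demand + MEB = 115.7 - 0.4x.
Set SMB = MC: 115.7 - 0.4x = 9.9 + 2.8x → x* = 33.0625.
The welfare-loss triangle has base |x_m − x*| and height MEB(x_m) (the vertical gap between SMB and MC is zero at x* and MEB at x_m).
DWL = ½ × 3.8437 × 12.3000 = 23.6388.

DWL = $23.6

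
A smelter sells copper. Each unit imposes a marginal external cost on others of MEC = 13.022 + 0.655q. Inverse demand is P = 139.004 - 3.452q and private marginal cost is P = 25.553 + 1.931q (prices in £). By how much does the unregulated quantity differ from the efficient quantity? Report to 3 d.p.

Market equilibrium (private): 25.553 + 1.931q = 139.004 - 3.452q → q_m = 21.0758.
Social marginal cost = private MC + MEC = 38.575 + 2.586q.
Set SMC = demand: 38.575 + 2.586q = 139.004 - 3.452q → q* = 16.6328.
Gap = |21.0758 − 16.6328| = 4.4430.

4.443 units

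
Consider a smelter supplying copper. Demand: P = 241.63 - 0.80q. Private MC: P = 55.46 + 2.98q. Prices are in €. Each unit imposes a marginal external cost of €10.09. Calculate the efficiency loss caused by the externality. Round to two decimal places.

Market equilibrium (private): 55.46 + 2.98q = 241.63 - 0.80q → q_m = 49.2513.
Social marginal cost = private MC + MEC = 65.55 + 2.98q.
Set SMC = demand: 65.55 + 2.98q = 241.63 - 0.80q → q* = 46.5820.
Height of the DWL triangle at q_m is SMC(q_m) − demand(q_m) = MEC(q_m) = 10.0900.
DWL = ½ × 2.6693 × 10.0900 = 13.4666.

DWL = €13.47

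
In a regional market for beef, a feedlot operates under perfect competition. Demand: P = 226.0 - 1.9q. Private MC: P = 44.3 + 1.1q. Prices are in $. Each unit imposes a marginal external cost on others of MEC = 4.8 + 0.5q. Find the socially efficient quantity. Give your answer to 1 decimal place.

q* = 50.5

Social marginal cost = private MC + MEC = 49.1 + 1.6q.
Set SMC = demand: 49.1 + 1.6q = 226.0 - 1.9q → q* = 50.5429.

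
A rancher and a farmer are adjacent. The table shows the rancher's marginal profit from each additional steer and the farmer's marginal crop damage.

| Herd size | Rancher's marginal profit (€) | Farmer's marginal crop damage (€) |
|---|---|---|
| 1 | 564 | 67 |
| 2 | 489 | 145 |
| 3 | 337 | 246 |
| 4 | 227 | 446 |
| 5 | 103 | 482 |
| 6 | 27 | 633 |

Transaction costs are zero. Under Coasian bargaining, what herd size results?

Bargaining reaches the level where marginal profit last exceeds marginal crop damage.
That holds through level 3 (337 ≥ 246) but not at 4 (227 < 446).

3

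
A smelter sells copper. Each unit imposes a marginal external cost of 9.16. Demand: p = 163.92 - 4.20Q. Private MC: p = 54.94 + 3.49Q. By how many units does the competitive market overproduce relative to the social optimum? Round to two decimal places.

1.19 units

Market equilibrium (private): 54.94 + 3.49Q = 163.92 - 4.20Q → Q_m = 14.1717.
Social marginal cost = private MC + MEC = 64.10 + 3.49Q.
Set SMC = demand: 64.10 + 3.49Q = 163.92 - 4.20Q → Q* = 12.9805.
Gap = |14.1717 − 12.9805| = 1.1912.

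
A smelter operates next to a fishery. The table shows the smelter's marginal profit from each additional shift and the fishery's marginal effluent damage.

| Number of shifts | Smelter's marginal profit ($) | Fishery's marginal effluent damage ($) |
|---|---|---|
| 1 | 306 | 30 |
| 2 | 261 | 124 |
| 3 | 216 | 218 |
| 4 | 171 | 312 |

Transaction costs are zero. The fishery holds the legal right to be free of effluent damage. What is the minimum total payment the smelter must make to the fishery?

Efficient level: marginal profit ≥ marginal effluent damage through level 2, so k* = 2.
With the fishery holding the right, the smelter must at least compensate total damage at k*: 30 + 124 = 154.

$154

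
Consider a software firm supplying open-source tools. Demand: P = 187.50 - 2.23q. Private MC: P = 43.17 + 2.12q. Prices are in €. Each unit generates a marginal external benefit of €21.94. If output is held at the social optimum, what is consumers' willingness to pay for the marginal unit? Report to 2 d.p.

P = €102.26

Social marginal cost = private MC − MEB = 21.23 + 2.12q.
Set SMC = demand: 21.23 + 2.12q = 187.50 - 2.23q → q* = 38.2230.
Consumer price on the demand curve at q*: 187.50 − 2.23×38.2230 = 102.2627.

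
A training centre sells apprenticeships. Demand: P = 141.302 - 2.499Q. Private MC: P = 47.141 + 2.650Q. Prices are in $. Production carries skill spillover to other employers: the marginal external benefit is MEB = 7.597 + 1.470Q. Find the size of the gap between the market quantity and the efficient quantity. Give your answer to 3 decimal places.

Market equilibrium (private): 47.141 + 2.650Q = 141.302 - 2.499Q → Q_m = 18.2872.
Social marginal cost = private MC − MEB = 39.544 + 1.180Q.
Set SMC = demand: 39.544 + 1.180Q = 141.302 - 2.499Q → Q* = 27.6591.
Gap = |18.2872 − 27.6591| = 9.3719.

9.372 units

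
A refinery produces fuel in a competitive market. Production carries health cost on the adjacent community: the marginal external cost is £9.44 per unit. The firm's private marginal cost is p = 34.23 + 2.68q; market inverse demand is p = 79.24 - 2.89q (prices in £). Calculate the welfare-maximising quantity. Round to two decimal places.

Social marginal cost = private MC + MEC = 43.67 + 2.68q.
Set SMC = demand: 43.67 + 2.68q = 79.24 - 2.89q → q* = 6.3860.

q* = 6.39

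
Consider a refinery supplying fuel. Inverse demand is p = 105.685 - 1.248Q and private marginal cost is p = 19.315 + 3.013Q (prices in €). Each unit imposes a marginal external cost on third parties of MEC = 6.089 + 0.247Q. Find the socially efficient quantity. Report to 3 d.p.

Q* = 17.809

Social marginal cost = private MC + MEC = 25.404 + 3.260Q.
Set SMC = demand: 25.404 + 3.260Q = 105.685 - 1.248Q → Q* = 17.8086.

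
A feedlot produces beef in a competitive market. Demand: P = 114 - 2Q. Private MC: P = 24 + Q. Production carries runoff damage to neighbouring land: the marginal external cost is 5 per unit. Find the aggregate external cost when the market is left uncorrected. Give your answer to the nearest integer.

Market equilibrium (private): 24 + Q = 114 - 2Q → Q_m = 30.0000.
Total external cost = MEC × Q_m = 5 × 30.0000 = 150.0000.

150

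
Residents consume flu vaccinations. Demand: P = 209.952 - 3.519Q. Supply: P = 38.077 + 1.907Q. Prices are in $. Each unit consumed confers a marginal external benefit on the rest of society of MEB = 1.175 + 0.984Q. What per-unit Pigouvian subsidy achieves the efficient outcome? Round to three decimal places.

subsidy = $39.509 per unit

Social marginal benefit = demand + MEB = 211.127 - 2.535Q.
Set SMB = MC: 211.127 - 2.535Q = 38.077 + 1.907Q → Q* = 38.9577.
The Pigouvian subsidy equals MEB at Q*: 1.175 + 0.984×38.9577 = 39.5094.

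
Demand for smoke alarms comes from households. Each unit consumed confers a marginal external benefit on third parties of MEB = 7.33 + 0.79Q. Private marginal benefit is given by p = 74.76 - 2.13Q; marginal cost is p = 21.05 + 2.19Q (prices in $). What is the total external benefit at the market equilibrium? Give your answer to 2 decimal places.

$152.19

Market equilibrium (private): 21.05 + 2.19Q = 74.76 - 2.13Q → Q_m = 12.4329.
Total external benefit = ∫₀^{Q_m} (7.33 + 0.79Q) dQ = 7.33×12.4329 + ½×0.79×12.4329² = 152.1911.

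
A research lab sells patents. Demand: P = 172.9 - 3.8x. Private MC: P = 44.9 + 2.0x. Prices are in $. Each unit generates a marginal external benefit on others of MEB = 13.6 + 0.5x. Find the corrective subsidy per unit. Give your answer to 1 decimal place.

Social marginal cost = private MC − MEB = 31.3 + 1.5x.
Set SMC = demand: 31.3 + 1.5x = 172.9 - 3.8x → x* = 26.7170.
The Pigouvian subsidy equals MEB at x*: 13.6 + 0.5×26.7170 = 26.9585.

subsidy = $27.0 per unit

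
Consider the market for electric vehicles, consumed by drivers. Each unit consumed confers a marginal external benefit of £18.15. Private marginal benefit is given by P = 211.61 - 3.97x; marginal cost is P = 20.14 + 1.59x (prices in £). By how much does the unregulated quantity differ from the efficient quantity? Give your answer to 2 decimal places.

3.26 units

Market equilibrium (private): 20.14 + 1.59x = 211.61 - 3.97x → x_m = 34.4371.
Social marginal benefit = demand + MEB = 229.76 - 3.97x.
Set SMB = MC: 229.76 - 3.97x = 20.14 + 1.59x → x* = 37.7014.
Gap = |34.4371 − 37.7014| = 3.2643.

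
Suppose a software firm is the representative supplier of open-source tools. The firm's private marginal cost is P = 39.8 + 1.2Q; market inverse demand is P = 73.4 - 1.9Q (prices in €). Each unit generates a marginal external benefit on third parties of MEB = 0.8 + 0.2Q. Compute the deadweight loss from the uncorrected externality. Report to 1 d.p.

DWL = €1.5

Market equilibrium (private): 39.8 + 1.2Q = 73.4 - 1.9Q → Q_m = 10.8387.
Social marginal cost = private MC − MEB = 39.0 + Q.
Set SMC = demand: 39.0 + Q = 73.4 - 1.9Q → Q* = 11.8621.
The loss is the area between SMC and demand from Q* to Q_m; with linear curves that's a triangle of height MEB(Q_m).
DWL = ½ × 1.0234 × 2.9677 = 1.5186.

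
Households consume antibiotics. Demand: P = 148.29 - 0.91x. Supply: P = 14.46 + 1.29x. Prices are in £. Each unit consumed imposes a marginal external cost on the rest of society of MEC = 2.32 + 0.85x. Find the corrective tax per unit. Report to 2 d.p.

tax = £38.97 per unit

Social marginal benefit = demand − MEC = 145.97 - 1.76x.
Set SMB = MC: 145.97 - 1.76x = 14.46 + 1.29x → x* = 43.1180.
The Pigouvian tax equals MEC at x*: 2.32 + 0.85×43.1180 = 38.9703.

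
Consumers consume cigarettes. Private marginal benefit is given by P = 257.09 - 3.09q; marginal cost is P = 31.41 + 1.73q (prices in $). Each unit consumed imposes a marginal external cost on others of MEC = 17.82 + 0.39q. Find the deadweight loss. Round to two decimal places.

DWL = $124.93

Market equilibrium (private): 31.41 + 1.73q = 257.09 - 3.09q → q_m = 46.8216.
Social marginal benefit = demand − MEC = 239.27 - 3.48q.
Set SMB = MC: 239.27 - 3.48q = 31.41 + 1.73q → q* = 39.8964.
The welfare-loss triangle has base |q_m − q*| and height MEC(q_m) (the vertical gap between SMB and MC is zero at q* and MEC at q_m).
DWL = ½ × 6.9252 × 36.0804 = 124.9320.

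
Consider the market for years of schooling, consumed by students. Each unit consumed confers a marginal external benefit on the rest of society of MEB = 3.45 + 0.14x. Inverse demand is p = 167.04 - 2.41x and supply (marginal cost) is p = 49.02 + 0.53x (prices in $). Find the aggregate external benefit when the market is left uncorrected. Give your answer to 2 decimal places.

$251.29

Market equilibrium (private): 49.02 + 0.53x = 167.04 - 2.41x → x_m = 40.1429.
Total external benefit = ∫₀^{x_m} (3.45 + 0.14x) dx = 3.45×40.1429 + ½×0.14×40.1429² = 251.2947.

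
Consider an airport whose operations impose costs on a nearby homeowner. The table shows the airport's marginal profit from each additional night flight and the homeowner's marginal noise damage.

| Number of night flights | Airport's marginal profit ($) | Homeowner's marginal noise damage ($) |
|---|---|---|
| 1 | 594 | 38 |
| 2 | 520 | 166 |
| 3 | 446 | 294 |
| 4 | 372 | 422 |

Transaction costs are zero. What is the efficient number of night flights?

3

Bargaining reaches the level where marginal profit last exceeds marginal noise damage.
That holds through level 3 (446 ≥ 294) but not at 4 (372 < 422).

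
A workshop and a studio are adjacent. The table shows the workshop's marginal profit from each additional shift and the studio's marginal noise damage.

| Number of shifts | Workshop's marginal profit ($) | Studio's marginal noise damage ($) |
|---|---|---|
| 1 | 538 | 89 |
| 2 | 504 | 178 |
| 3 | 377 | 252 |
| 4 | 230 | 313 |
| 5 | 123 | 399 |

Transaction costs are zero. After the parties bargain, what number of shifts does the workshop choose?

3

Bargaining reaches the level where marginal profit last exceeds marginal noise damage.
That holds through level 3 (377 ≥ 252) but not at 4 (230 < 313).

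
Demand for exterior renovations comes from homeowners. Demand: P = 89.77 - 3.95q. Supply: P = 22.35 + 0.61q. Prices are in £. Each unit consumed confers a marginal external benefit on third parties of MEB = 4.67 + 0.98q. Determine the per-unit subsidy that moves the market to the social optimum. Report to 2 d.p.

subsidy = £24.40 per unit

Social marginal benefit = demand + MEB = 94.44 - 2.97q.
Set SMB = MC: 94.44 - 2.97q = 22.35 + 0.61q → q* = 20.1369.
The Pigouvian subsidy equals MEB at q*: 4.67 + 0.98×20.1369 = 24.4042.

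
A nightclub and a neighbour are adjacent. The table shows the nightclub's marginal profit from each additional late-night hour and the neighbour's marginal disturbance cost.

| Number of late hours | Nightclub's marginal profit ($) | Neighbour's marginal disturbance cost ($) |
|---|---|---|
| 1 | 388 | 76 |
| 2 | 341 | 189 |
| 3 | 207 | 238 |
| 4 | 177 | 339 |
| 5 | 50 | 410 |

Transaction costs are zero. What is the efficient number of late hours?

2

Bargaining reaches the level where marginal profit last exceeds marginal disturbance cost.
That holds through level 2 (341 ≥ 189) but not at 3 (207 < 238).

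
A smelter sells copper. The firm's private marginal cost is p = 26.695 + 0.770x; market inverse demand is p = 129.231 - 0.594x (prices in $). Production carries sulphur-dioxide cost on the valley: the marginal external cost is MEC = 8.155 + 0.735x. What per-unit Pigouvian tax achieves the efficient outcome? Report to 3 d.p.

Social marginal cost = private MC + MEC = 34.850 + 1.505x.
Set SMC = demand: 34.850 + 1.505x = 129.231 - 0.594x → x* = 44.9647.
The Pigouvian tax equals MEC at x*: 8.155 + 0.735×44.9647 = 41.2041.

tax = $41.204 per unit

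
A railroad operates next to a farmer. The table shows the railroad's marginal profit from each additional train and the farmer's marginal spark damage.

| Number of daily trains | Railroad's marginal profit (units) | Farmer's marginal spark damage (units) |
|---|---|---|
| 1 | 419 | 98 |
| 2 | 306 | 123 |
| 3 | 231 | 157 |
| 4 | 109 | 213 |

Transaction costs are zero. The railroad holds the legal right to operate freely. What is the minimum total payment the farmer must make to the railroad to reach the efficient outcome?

Left alone the railroad would choose level 4 (marginal profit stays positive).
Efficient level: k* = 3 (marginal profit ≥ marginal spark damage through 3).
The farmer must at least cover the railroad's forgone profit from cutting 4→3: 109 = 109.

109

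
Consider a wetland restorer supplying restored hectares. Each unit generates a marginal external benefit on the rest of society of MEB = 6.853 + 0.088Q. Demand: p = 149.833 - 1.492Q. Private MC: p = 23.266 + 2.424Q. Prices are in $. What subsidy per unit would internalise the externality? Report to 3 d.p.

Social marginal cost = private MC − MEB = 16.413 + 2.336Q.
Set SMC = demand: 16.413 + 2.336Q = 149.833 - 1.492Q → Q* = 34.8537.
The Pigouvian subsidy equals MEB at Q*: 6.853 + 0.088×34.8537 = 9.9201.

subsidy = $9.920 per unit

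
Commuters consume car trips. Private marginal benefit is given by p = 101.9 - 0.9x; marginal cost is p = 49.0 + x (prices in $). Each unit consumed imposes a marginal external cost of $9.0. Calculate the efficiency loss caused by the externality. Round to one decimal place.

DWL = $21.3

Market equilibrium (private): 49.0 + x = 101.9 - 0.9x → x_m = 27.8421.
Social marginal benefit = demand − MEC = 92.9 - 0.9x.
Set SMB = MC: 92.9 - 0.9x = 49.0 + x → x* = 23.1053.
The welfare-loss triangle has base |x_m − x*| and height MEC(x_m) (the vertical gap between SMB and MC is zero at x* and MEC at x_m).
DWL = ½ × 4.7368 × 9.0000 = 21.3156.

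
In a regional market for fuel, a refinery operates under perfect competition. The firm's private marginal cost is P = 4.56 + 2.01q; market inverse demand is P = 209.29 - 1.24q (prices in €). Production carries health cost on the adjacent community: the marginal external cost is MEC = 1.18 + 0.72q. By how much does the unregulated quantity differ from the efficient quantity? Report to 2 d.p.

Market equilibrium (private): 4.56 + 2.01q = 209.29 - 1.24q → q_m = 62.9938.
Social marginal cost = private MC + MEC = 5.74 + 2.73q.
Set SMC = demand: 5.74 + 2.73q = 209.29 - 1.24q → q* = 51.2720.
Gap = |62.9938 − 51.2720| = 11.7218.

11.72 units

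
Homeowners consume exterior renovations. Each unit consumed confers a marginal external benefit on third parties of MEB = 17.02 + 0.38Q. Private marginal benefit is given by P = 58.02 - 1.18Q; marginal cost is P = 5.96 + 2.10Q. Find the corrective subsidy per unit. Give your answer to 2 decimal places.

Social marginal benefit = demand + MEB = 75.04 - 0.80Q.
Set SMB = MC: 75.04 - 0.80Q = 5.96 + 2.10Q → Q* = 23.8207.
The Pigouvian subsidy equals MEB at Q*: 17.02 + 0.38×23.8207 = 26.0719.

subsidy = 26.07 per unit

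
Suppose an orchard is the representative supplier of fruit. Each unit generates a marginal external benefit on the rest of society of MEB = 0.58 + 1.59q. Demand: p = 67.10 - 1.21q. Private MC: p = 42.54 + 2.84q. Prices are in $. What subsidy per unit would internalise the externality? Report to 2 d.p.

Social marginal cost = private MC − MEB = 41.96 + 1.25q.
Set SMC = demand: 41.96 + 1.25q = 67.10 - 1.21q → q* = 10.2195.
The Pigouvian subsidy equals MEB at q*: 0.58 + 1.59×10.2195 = 16.8290.

subsidy = $16.83 per unit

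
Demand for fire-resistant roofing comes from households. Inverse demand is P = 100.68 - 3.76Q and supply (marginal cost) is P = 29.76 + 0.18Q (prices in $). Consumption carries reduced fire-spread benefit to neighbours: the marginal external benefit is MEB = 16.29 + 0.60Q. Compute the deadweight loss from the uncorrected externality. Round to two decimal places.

Market equilibrium (private): 29.76 + 0.18Q = 100.68 - 3.76Q → Q_m = 18.0000.
Social marginal benefit = demand + MEB = 116.97 - 3.16Q.
Set SMB = MC: 116.97 - 3.16Q = 29.76 + 0.18Q → Q* = 26.1108.
The loss is the area between SMB and MC from Q* to Q_m; with linear curves that's a triangle of height MEB(Q_m).
DWL = ½ × 8.1108 × 27.0900 = 109.8608.

DWL = $109.86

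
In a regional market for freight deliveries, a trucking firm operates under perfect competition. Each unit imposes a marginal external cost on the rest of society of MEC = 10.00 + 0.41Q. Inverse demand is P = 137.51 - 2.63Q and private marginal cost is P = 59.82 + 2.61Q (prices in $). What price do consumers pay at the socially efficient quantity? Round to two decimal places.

P = $106.00

Social marginal cost = private MC + MEC = 69.82 + 3.02Q.
Set SMC = demand: 69.82 + 3.02Q = 137.51 - 2.63Q → Q* = 11.9805.
Consumer price on the demand curve at Q*: 137.51 − 2.63×11.9805 = 106.0013.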